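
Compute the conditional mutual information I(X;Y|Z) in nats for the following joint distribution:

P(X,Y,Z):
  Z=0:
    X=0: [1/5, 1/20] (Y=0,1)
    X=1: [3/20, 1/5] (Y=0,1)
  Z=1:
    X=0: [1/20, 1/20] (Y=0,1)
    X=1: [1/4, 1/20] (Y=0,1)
0.0638 nats

Conditional mutual information: I(X;Y|Z) = H(X|Z) + H(Y|Z) - H(X,Y|Z)

H(Z) = 0.6730
H(X,Z) = 1.3055 → H(X|Z) = 0.6325
H(Y,Z) = 1.3055 → H(Y|Z) = 0.6325
H(X,Y,Z) = 1.8741 → H(X,Y|Z) = 1.2011

I(X;Y|Z) = 0.6325 + 0.6325 - 1.2011 = 0.0638 nats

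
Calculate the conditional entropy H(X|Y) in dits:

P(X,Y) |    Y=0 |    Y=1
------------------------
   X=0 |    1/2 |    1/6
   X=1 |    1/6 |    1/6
0.2632 dits

Using the chain rule: H(X|Y) = H(X,Y) - H(Y)

First, compute H(X,Y) = 0.5396 dits

Marginal P(Y) = (2/3, 1/3)
H(Y) = 0.2764 dits

H(X|Y) = H(X,Y) - H(Y) = 0.5396 - 0.2764 = 0.2632 dits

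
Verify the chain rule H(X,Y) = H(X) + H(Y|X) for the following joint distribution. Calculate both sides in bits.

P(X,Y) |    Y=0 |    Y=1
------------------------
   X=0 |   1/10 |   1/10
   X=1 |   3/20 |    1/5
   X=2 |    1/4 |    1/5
H(X,Y) = 2.5037, H(X) = 1.5129, H(Y|X) = 0.9908 (all in bits)

Chain rule: H(X,Y) = H(X) + H(Y|X)

Left side — joint entropy directly:
H(X,Y) = -Σ p(x,y) log p(x,y) = 2.5037 bits

Right side — compute H(Y|X) from the conditional distributions:
P(X) = (1/5, 7/20, 9/20), so H(X) = 1.5129 bits
H(Y|X) = Σ_x P(X=x) · H(Y|X=x):
  P(Y|X=0) = (1/2, 1/2), H(Y|X=0) = 1.0000, weight P(X=0) = 1/5
  P(Y|X=1) = (3/7, 4/7), H(Y|X=1) = 0.9852, weight P(X=1) = 7/20
  P(Y|X=2) = (5/9, 4/9), H(Y|X=2) = 0.9911, weight P(X=2) = 9/20
H(Y|X) = 0.9908 bits

H(X) + H(Y|X) = 1.5129 + 0.9908 = 2.5037 bits

Both sides equal 2.5037 bits. ✓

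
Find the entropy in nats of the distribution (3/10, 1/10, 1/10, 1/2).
1.1683 nats

Shannon entropy is H(X) = -Σ p(x) log p(x).

For P = (3/10, 1/10, 1/10, 1/2):
H = -3/10 × log_e(3/10) -1/10 × log_e(1/10) -1/10 × log_e(1/10) -1/2 × log_e(1/2)
H = 1.1683 nats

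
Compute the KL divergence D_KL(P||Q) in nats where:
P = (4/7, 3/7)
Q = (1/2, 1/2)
0.0102 nats

KL divergence: D_KL(P||Q) = Σ p(x) log(p(x)/q(x))

Computing term by term:
  x=0: 4/7 × log_e[(4/7)/(1/2)] = 4/7 × 0.1335 = 0.0763
  x=1: 3/7 × log_e[(3/7)/(1/2)] = 3/7 × -0.1542 = -0.0661

D_KL(P||Q) = 0.0102 nats

Note: KL divergence is always non-negative and equals 0 iff P = Q.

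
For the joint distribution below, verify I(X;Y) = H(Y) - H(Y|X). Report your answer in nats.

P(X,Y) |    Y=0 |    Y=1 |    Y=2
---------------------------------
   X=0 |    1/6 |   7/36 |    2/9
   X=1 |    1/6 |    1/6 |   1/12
I(X;Y) = 0.0199 nats

Mutual information has multiple equivalent forms:
- I(X;Y) = H(X) - H(X|Y)
- I(X;Y) = H(Y) - H(Y|X)
- I(X;Y) = H(X) + H(Y) - H(X,Y)

Computing all quantities:
H(X) = 0.6792, H(Y) = 1.0963, H(X,Y) = 1.7556
H(X|Y) = 0.6593, H(Y|X) = 1.0764

Verification:
H(X) - H(X|Y) = 0.6792 - 0.6593 = 0.0199
H(Y) - H(Y|X) = 1.0963 - 1.0764 = 0.0199
H(X) + H(Y) - H(X,Y) = 0.6792 + 1.0963 - 1.7556 = 0.0199

All forms give I(X;Y) = 0.0199 nats. ✓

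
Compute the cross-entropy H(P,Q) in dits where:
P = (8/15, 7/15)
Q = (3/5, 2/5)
0.3040 dits

Cross-entropy: H(P,Q) = -Σ p(x) log q(x)

Alternatively: H(P,Q) = H(P) + D_KL(P||Q)
H(P) = 0.3001 dits
D_KL(P||Q) = 0.0040 dits

H(P,Q) = 0.3001 + 0.0040 = 0.3040 dits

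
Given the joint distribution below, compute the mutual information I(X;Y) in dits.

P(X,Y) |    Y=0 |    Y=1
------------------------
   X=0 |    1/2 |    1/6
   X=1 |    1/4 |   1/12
0.0000 dits

Mutual information: I(X;Y) = H(X) + H(Y) - H(X,Y)

Marginals:
P(X) = (2/3, 1/3), H(X) = 0.2764 dits
P(Y) = (3/4, 1/4), H(Y) = 0.2442 dits

Joint entropy: H(X,Y) = 0.5207 dits

I(X;Y) = 0.2764 + 0.2442 - 0.5207 = 0.0000 dits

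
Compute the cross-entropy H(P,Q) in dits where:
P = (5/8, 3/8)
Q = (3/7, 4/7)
0.3211 dits

Cross-entropy: H(P,Q) = -Σ p(x) log q(x)

Alternatively: H(P,Q) = H(P) + D_KL(P||Q)
H(P) = 0.2873 dits
D_KL(P||Q) = 0.0338 dits

H(P,Q) = 0.2873 + 0.0338 = 0.3211 dits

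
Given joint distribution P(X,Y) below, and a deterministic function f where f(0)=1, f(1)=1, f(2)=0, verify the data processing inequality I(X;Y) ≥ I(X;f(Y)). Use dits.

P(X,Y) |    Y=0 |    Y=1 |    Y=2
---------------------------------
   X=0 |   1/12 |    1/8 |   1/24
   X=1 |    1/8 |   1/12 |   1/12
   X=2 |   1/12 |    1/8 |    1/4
I(X;Y) = 0.0303, I(X;f(Y)) = 0.0255, inequality holds: 0.0303 ≥ 0.0255

Data Processing Inequality: For any Markov chain X → Y → Z, we have I(X;Y) ≥ I(X;Z).

Here Z = f(Y) is a deterministic function of Y, forming X → Y → Z.

Original I(X;Y) = 0.0303 dits

After applying f:
P(X,Z) where Z=f(Y):
- P(X,Z=0) = P(X,Y=2)
- P(X,Z=1) = P(X,Y=0) + P(X,Y=1)

I(X;Z) = I(X;f(Y)) = 0.0255 dits

Verification: 0.0303 ≥ 0.0255 ✓

Information cannot be created by processing; the function f can only lose information about X.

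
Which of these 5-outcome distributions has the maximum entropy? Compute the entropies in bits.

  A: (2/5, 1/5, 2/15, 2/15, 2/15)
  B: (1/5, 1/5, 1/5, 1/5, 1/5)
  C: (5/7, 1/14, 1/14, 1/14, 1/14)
B

For a discrete distribution over n outcomes, entropy is maximized by the uniform distribution.

Computing entropies:
H(A) = 2.1559 bits
H(B) = 2.3219 bits
H(C) = 1.4345 bits

The uniform distribution (where all probabilities equal 1/5) achieves the maximum entropy of log_2(5) = 2.3219 bits.

Distribution B has the highest entropy.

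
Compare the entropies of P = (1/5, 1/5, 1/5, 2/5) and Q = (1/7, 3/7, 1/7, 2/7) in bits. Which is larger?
P

Computing entropies in bits:
H(P) = 1.9219
H(Q) = 1.8424

Distribution P has higher entropy.

Intuition: The distribution closer to uniform (more spread out) has higher entropy.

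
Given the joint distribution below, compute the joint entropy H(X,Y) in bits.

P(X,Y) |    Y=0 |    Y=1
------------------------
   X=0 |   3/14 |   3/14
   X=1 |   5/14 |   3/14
1.9592 bits

Joint entropy is H(X,Y) = -Σ_{x,y} p(x,y) log p(x,y).

Summing over all non-zero entries:
H(X,Y) = -[3/14·log_2(3/14) + 3/14·log_2(3/14) + 5/14·log_2(5/14) + 3/14·log_2(3/14)]
H(X,Y) = 1.9592 bits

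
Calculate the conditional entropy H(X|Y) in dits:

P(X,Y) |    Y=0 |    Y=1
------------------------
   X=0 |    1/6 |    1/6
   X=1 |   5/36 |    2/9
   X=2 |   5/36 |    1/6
0.4740 dits

Using the chain rule: H(X|Y) = H(X,Y) - H(Y)

First, compute H(X,Y) = 0.7724 dits

Marginal P(Y) = (4/9, 5/9)
H(Y) = 0.2983 dits

H(X|Y) = H(X,Y) - H(Y) = 0.7724 - 0.2983 = 0.4740 dits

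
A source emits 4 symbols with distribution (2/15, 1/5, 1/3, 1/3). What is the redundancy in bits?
0.0914 bits

Redundancy measures how far a source is from maximum entropy:
R = H_max - H(X)

Maximum entropy for 4 symbols: H_max = log_2(4) = 2.0000 bits
Actual entropy: H(X) = 1.9086 bits
Redundancy: R = 2.0000 - 1.9086 = 0.0914 bits

This redundancy represents potential for compression: the source could be compressed by 0.0914 bits per symbol.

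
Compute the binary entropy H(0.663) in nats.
0.6390 nats

The binary entropy function is:
H(p) = -p log(p) - (1-p) log(1-p)

H(0.663) = -0.663 × log_e(0.663) - 0.337 × log_e(0.337)
H(0.663) = 0.6390 nats

Note: Binary entropy is maximized at p=0.5 (H=1 bit) and minimized at p=0 or p=1 (H=0).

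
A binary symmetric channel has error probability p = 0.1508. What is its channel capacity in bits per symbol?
0.3882 bits

For a binary symmetric channel (BSC) with error probability p:
Capacity C = 1 - H(p) bits per symbol

where H(p) = -p log₂(p) - (1-p) log₂(1-p) is the binary entropy function.

H(0.1508) = 0.6118 bits
C = 1 - 0.6118 = 0.3882 bits per symbol

This means we can reliably transmit up to 0.3882 bits of information per channel use.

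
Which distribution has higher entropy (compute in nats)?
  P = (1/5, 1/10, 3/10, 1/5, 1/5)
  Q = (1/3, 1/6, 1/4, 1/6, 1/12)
P

Computing entropies in nats:
H(P) = 1.5571
H(Q) = 1.5171

Distribution P has higher entropy.

Intuition: The distribution closer to uniform (more spread out) has higher entropy.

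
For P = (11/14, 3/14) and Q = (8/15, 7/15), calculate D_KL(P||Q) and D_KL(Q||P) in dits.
D_KL(P||Q) = 0.0598, D_KL(Q||P) = 0.0680

KL divergence is not symmetric: D_KL(P||Q) ≠ D_KL(Q||P) in general.

D_KL(P||Q) = 0.0598 dits
D_KL(Q||P) = 0.0680 dits

No, they are not equal!

This asymmetry is why KL divergence is not a true distance metric.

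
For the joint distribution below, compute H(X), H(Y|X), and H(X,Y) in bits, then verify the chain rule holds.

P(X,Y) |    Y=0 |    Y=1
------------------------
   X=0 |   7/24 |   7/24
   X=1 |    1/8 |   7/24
H(X,Y) = 1.9304, H(X) = 0.9799, H(Y|X) = 0.9505 (all in bits)

Chain rule: H(X,Y) = H(X) + H(Y|X)

Left side — joint entropy directly:
H(X,Y) = -Σ p(x,y) log p(x,y) = 1.9304 bits

Right side — compute H(Y|X) from the conditional distributions:
P(X) = (7/12, 5/12), so H(X) = 0.9799 bits
H(Y|X) = Σ_x P(X=x) · H(Y|X=x):
  P(Y|X=0) = (1/2, 1/2), H(Y|X=0) = 1.0000, weight P(X=0) = 7/12
  P(Y|X=1) = (3/10, 7/10), H(Y|X=1) = 0.8813, weight P(X=1) = 5/12
H(Y|X) = 0.9505 bits

H(X) + H(Y|X) = 0.9799 + 0.9505 = 1.9304 bits

Both sides equal 1.9304 bits. ✓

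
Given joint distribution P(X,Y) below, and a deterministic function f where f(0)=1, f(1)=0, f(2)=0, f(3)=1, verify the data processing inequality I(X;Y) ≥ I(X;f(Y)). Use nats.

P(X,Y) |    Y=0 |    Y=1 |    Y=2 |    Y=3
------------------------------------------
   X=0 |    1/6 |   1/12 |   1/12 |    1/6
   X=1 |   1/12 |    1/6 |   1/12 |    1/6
I(X;Y) = 0.0283, I(X;f(Y)) = 0.0144, inequality holds: 0.0283 ≥ 0.0144

Data Processing Inequality: For any Markov chain X → Y → Z, we have I(X;Y) ≥ I(X;Z).

Here Z = f(Y) is a deterministic function of Y, forming X → Y → Z.

Original I(X;Y) = 0.0283 nats

After applying f:
P(X,Z) where Z=f(Y):
- P(X,Z=0) = P(X,Y=1) + P(X,Y=2)
- P(X,Z=1) = P(X,Y=0) + P(X,Y=3)

I(X;Z) = I(X;f(Y)) = 0.0144 nats

Verification: 0.0283 ≥ 0.0144 ✓

Information cannot be created by processing; the function f can only lose information about X.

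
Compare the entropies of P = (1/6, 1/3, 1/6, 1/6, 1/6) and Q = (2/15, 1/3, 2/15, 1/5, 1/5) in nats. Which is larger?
P

Computing entropies in nats:
H(P) = 1.5607
H(Q) = 1.5473

Distribution P has higher entropy.

Intuition: The distribution closer to uniform (more spread out) has higher entropy.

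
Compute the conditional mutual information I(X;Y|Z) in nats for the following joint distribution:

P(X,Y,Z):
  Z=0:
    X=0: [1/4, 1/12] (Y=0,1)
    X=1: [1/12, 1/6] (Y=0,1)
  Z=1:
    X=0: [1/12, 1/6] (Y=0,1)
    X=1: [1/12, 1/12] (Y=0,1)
0.0576 nats

Conditional mutual information: I(X;Y|Z) = H(X|Z) + H(Y|Z) - H(X,Y|Z)

H(Z) = 0.6792
H(X,Z) = 1.3580 → H(X|Z) = 0.6788
H(Y,Z) = 1.3580 → H(Y|Z) = 0.6788
H(X,Y,Z) = 1.9792 → H(X,Y|Z) = 1.3000

I(X;Y|Z) = 0.6788 + 0.6788 - 1.3000 = 0.0576 nats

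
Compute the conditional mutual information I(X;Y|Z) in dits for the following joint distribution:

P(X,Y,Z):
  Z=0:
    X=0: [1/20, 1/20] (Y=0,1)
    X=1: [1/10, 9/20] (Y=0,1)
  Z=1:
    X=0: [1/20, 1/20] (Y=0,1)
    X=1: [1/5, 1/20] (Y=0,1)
0.0156 dits

Conditional mutual information: I(X;Y|Z) = H(X|Z) + H(Y|Z) - H(X,Y|Z)

H(Z) = 0.2812
H(X,Z) = 0.4933 → H(X|Z) = 0.2121
H(Y,Z) = 0.5246 → H(Y|Z) = 0.2434
H(X,Y,Z) = 0.7211 → H(X,Y|Z) = 0.4399

I(X;Y|Z) = 0.2121 + 0.2434 - 0.4399 = 0.0156 dits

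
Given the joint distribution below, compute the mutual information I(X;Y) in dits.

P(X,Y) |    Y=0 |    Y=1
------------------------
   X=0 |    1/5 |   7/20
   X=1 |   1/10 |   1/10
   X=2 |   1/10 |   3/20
0.0024 dits

Mutual information: I(X;Y) = H(X) + H(Y) - H(X,Y)

Marginals:
P(X) = (11/20, 1/5, 1/4), H(X) = 0.4331 dits
P(Y) = (2/5, 3/5), H(Y) = 0.2923 dits

Joint entropy: H(X,Y) = 0.7230 dits

I(X;Y) = 0.4331 + 0.2923 - 0.7230 = 0.0024 dits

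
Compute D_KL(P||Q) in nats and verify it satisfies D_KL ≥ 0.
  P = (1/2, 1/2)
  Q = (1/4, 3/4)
0.1438 nats

KL divergence satisfies the Gibbs inequality: D_KL(P||Q) ≥ 0 for all distributions P, Q.

D_KL(P||Q) = Σ p(x) log(p(x)/q(x))
Term by term:
  x=0: 1/2 × log_e[(1/2)/(1/4)] = 0.3466
  x=1: 1/2 × log_e[(1/2)/(3/4)] = -0.2027
D_KL(P||Q) = 0.1438 nats

D_KL(P||Q) = 0.1438 ≥ 0 ✓

This non-negativity is a fundamental property: relative entropy cannot be negative because it measures how different Q is from P.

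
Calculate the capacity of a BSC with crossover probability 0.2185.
0.2426 bits

For a binary symmetric channel (BSC) with error probability p:
Capacity C = 1 - H(p) bits per symbol

where H(p) = -p log₂(p) - (1-p) log₂(1-p) is the binary entropy function.

H(0.2185) = 0.7574 bits
C = 1 - 0.7574 = 0.2426 bits per symbol

This means we can reliably transmit up to 0.2426 bits of information per channel use.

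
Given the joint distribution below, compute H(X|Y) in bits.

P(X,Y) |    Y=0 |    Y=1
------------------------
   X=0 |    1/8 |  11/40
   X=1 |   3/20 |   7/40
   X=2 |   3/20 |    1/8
1.5396 bits

Using the chain rule: H(X|Y) = H(X,Y) - H(Y)

First, compute H(X,Y) = 2.5233 bits

Marginal P(Y) = (17/40, 23/40)
H(Y) = 0.9837 bits

H(X|Y) = H(X,Y) - H(Y) = 2.5233 - 0.9837 = 1.5396 bits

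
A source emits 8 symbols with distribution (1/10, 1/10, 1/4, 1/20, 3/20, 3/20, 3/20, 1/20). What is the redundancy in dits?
0.0517 dits

Redundancy measures how far a source is from maximum entropy:
R = H_max - H(X)

Maximum entropy for 8 symbols: H_max = log_10(8) = 0.9031 dits
Actual entropy: H(X) = 0.8514 dits
Redundancy: R = 0.9031 - 0.8514 = 0.0517 dits

This redundancy represents potential for compression: the source could be compressed by 0.0517 dits per symbol.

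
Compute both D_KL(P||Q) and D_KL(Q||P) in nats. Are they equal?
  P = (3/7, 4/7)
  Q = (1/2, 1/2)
D_KL(P||Q) = 0.0102, D_KL(Q||P) = 0.0103

KL divergence is not symmetric: D_KL(P||Q) ≠ D_KL(Q||P) in general.

D_KL(P||Q) = 0.0102 nats
D_KL(Q||P) = 0.0103 nats

No, they are not equal!

This asymmetry is why KL divergence is not a true distance metric.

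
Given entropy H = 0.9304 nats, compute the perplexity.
2.5355

Perplexity is e^H (or exp(H) for natural log).

H = 0.9304 nats
Perplexity = e^0.9304 = 2.5355

Interpretation: The model's uncertainty is equivalent to choosing uniformly among 2.5 options.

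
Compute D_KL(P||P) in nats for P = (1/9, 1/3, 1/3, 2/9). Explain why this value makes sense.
0.0000 nats

KL divergence satisfies the Gibbs inequality: D_KL(P||Q) ≥ 0 for all distributions P, Q.

D_KL(P||Q) = Σ p(x) log(p(x)/q(x))
Each term is p(x) × log_e(p(x)/p(x)) = p(x) × log_e(1) = 0, so the sum is 0.
D_KL(P||Q) = 0.0000 nats

When P = Q, the KL divergence is exactly 0, as there is no 'divergence' between identical distributions.

This non-negativity is a fundamental property: relative entropy cannot be negative because it measures how different Q is from P.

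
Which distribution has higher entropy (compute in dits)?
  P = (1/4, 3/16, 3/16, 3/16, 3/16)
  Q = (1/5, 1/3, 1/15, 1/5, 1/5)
P

Computing entropies in dits:
H(P) = 0.6958
H(Q) = 0.6568

Distribution P has higher entropy.

Intuition: The distribution closer to uniform (more spread out) has higher entropy.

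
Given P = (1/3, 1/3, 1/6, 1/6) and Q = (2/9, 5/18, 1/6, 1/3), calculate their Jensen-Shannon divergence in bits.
0.0303 bits

Jensen-Shannon divergence is:
JSD(P||Q) = 0.5 × D_KL(P||M) + 0.5 × D_KL(Q||M)
where M = 0.5 × (P + Q) is the mixture distribution.

M = 0.5 × (1/3, 1/3, 1/6, 1/6) + 0.5 × (2/9, 5/18, 1/6, 1/3) = (5/18, 11/36, 1/6, 1/4)

D_KL(P||M) = 0.0320 bits
D_KL(Q||M) = 0.0286 bits

JSD(P||Q) = 0.5 × 0.0320 + 0.5 × 0.0286 = 0.0303 bits

Unlike KL divergence, JSD is symmetric and bounded: 0 ≤ JSD ≤ log(2).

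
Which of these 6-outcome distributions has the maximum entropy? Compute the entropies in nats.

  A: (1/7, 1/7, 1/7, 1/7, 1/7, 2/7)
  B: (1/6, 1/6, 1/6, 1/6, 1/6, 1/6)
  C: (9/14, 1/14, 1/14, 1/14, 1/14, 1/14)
B

For a discrete distribution over n outcomes, entropy is maximized by the uniform distribution.

Computing entropies:
H(A) = 1.7479 nats
H(B) = 1.7918 nats
H(C) = 1.2266 nats

The uniform distribution (where all probabilities equal 1/6) achieves the maximum entropy of log_e(6) = 1.7918 nats.

Distribution B has the highest entropy.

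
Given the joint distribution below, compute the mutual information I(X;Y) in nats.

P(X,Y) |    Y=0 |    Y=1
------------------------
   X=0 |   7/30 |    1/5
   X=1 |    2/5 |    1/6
0.0148 nats

Mutual information: I(X;Y) = H(X) + H(Y) - H(X,Y)

Marginals:
P(X) = (13/30, 17/30), H(X) = 0.6842 nats
P(Y) = (19/30, 11/30), H(Y) = 0.6572 nats

Joint entropy: H(X,Y) = 1.3266 nats

I(X;Y) = 0.6842 + 0.6572 - 1.3266 = 0.0148 nats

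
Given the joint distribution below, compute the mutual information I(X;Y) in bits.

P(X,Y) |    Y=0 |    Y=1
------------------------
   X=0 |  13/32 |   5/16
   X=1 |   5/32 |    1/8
0.0001 bits

Mutual information: I(X;Y) = H(X) + H(Y) - H(X,Y)

Marginals:
P(X) = (23/32, 9/32), H(X) = 0.8571 bits
P(Y) = (9/16, 7/16), H(Y) = 0.9887 bits

Joint entropy: H(X,Y) = 1.8458 bits

I(X;Y) = 0.8571 + 0.9887 - 1.8458 = 0.0001 bits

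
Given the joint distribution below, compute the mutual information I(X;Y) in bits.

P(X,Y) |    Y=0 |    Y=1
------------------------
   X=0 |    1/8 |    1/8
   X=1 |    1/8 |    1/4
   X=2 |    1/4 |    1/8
0.0613 bits

Mutual information: I(X;Y) = H(X) + H(Y) - H(X,Y)

Marginals:
P(X) = (1/4, 3/8, 3/8), H(X) = 1.5613 bits
P(Y) = (1/2, 1/2), H(Y) = 1.0000 bits

Joint entropy: H(X,Y) = 2.5000 bits

I(X;Y) = 1.5613 + 1.0000 - 2.5000 = 0.0613 bits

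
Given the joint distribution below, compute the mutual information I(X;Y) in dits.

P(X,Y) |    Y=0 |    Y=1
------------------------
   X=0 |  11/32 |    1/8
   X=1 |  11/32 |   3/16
0.0019 dits

Mutual information: I(X;Y) = H(X) + H(Y) - H(X,Y)

Marginals:
P(X) = (15/32, 17/32), H(X) = 0.3002 dits
P(Y) = (11/16, 5/16), H(Y) = 0.2697 dits

Joint entropy: H(X,Y) = 0.5680 dits

I(X;Y) = 0.3002 + 0.2697 - 0.5680 = 0.0019 dits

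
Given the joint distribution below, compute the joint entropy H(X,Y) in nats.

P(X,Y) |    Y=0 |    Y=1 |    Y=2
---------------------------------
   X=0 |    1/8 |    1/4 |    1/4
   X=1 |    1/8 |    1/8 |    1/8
1.7329 nats

Joint entropy is H(X,Y) = -Σ_{x,y} p(x,y) log p(x,y).

Summing over all non-zero entries:
H(X,Y) = -[1/8·log_e(1/8) + 1/4·log_e(1/4) + 1/4·log_e(1/4) + 1/8·log_e(1/8) + 1/8·log_e(1/8) + 1/8·log_e(1/8)]
H(X,Y) = 1.7329 nats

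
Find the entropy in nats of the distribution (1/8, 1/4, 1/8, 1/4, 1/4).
1.5596 nats

Shannon entropy is H(X) = -Σ p(x) log p(x).

For P = (1/8, 1/4, 1/8, 1/4, 1/4):
H = -1/8 × log_e(1/8) -1/4 × log_e(1/4) -1/8 × log_e(1/8) -1/4 × log_e(1/4) -1/4 × log_e(1/4)
H = 1.5596 nats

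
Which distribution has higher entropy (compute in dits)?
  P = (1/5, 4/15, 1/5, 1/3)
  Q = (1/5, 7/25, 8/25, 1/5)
Q

Computing entropies in dits:
H(P) = 0.5917
H(Q) = 0.5927

Distribution Q has higher entropy.

Intuition: The distribution closer to uniform (more spread out) has higher entropy.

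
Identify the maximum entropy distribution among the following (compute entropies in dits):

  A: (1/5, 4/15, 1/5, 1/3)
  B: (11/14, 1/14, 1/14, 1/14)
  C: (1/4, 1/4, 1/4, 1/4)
C

For a discrete distribution over n outcomes, entropy is maximized by the uniform distribution.

Computing entropies:
H(A) = 0.5917 dits
H(B) = 0.3279 dits
H(C) = 0.6021 dits

The uniform distribution (where all probabilities equal 1/4) achieves the maximum entropy of log_10(4) = 0.6021 dits.

Distribution C has the highest entropy.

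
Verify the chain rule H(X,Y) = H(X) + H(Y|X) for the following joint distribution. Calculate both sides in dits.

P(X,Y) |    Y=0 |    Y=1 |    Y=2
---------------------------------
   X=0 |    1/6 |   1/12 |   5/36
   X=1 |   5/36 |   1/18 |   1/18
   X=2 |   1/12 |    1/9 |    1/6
H(X,Y) = 0.9229, H(X) = 0.4698, H(Y|X) = 0.4531 (all in dits)

Chain rule: H(X,Y) = H(X) + H(Y|X)

Left side — joint entropy directly:
H(X,Y) = -Σ p(x,y) log p(x,y) = 0.9229 dits

Right side — compute H(Y|X) from the conditional distributions:
P(X) = (7/18, 1/4, 13/36), so H(X) = 0.4698 dits
H(Y|X) = Σ_x P(X=x) · H(Y|X=x):
  P(Y|X=0) = (3/7, 3/14, 5/14), H(Y|X=0) = 0.4608, weight P(X=0) = 7/18
  P(Y|X=1) = (5/9, 2/9, 2/9), H(Y|X=1) = 0.4321, weight P(X=1) = 1/4
  P(Y|X=2) = (3/13, 4/13, 6/13), H(Y|X=2) = 0.4594, weight P(X=2) = 13/36
H(Y|X) = 0.4531 dits

H(X) + H(Y|X) = 0.4698 + 0.4531 = 0.9229 dits

Both sides equal 0.9229 dits. ✓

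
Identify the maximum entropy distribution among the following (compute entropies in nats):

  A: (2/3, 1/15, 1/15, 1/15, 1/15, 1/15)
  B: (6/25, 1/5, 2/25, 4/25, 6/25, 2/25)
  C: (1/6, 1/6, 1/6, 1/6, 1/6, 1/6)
C

For a discrete distribution over n outcomes, entropy is maximized by the uniform distribution.

Computing entropies:
H(A) = 1.1730 nats
H(B) = 1.7042 nats
H(C) = 1.7918 nats

The uniform distribution (where all probabilities equal 1/6) achieves the maximum entropy of log_e(6) = 1.7918 nats.

Distribution C has the highest entropy.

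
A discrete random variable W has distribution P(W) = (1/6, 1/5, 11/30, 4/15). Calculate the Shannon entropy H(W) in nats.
1.3409 nats

Shannon entropy is H(X) = -Σ p(x) log p(x).

For P = (1/6, 1/5, 11/30, 4/15):
H = -1/6 × log_e(1/6) -1/5 × log_e(1/5) -11/30 × log_e(11/30) -4/15 × log_e(4/15)
H = 1.3409 nats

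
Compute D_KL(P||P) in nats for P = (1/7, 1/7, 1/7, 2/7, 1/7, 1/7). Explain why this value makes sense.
0.0000 nats

KL divergence satisfies the Gibbs inequality: D_KL(P||Q) ≥ 0 for all distributions P, Q.

D_KL(P||Q) = Σ p(x) log(p(x)/q(x))
Each term is p(x) × log_e(p(x)/p(x)) = p(x) × log_e(1) = 0, so the sum is 0.
D_KL(P||Q) = 0.0000 nats

When P = Q, the KL divergence is exactly 0, as there is no 'divergence' between identical distributions.

This non-negativity is a fundamental property: relative entropy cannot be negative because it measures how different Q is from P.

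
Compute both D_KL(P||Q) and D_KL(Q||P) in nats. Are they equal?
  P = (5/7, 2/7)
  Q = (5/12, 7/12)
D_KL(P||Q) = 0.1811, D_KL(Q||P) = 0.1918

KL divergence is not symmetric: D_KL(P||Q) ≠ D_KL(Q||P) in general.

D_KL(P||Q) = 0.1811 nats
D_KL(Q||P) = 0.1918 nats

No, they are not equal!

This asymmetry is why KL divergence is not a true distance metric.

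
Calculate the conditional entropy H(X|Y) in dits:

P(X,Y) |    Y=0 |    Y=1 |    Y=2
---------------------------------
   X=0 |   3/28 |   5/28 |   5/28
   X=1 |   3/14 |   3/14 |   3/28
0.2885 dits

Using the chain rule: H(X|Y) = H(X,Y) - H(Y)

First, compute H(X,Y) = 0.7618 dits

Marginal P(Y) = (9/28, 11/28, 2/7)
H(Y) = 0.4733 dits

H(X|Y) = H(X,Y) - H(Y) = 0.7618 - 0.4733 = 0.2885 dits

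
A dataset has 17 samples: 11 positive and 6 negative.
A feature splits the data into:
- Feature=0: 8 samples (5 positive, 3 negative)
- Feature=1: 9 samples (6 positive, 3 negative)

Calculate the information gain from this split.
0.0014 bits

Information Gain = H(Y) - H(Y|Feature)

Before split:
P(positive) = 11/17 = 0.6471
H(Y) = 0.9367 bits

After split:
Feature=0: H = 0.9544 bits (weight = 8/17)
Feature=1: H = 0.9183 bits (weight = 9/17)
H(Y|Feature) = (8/17)×0.9544 + (9/17)×0.9183 = 0.9353 bits

Information Gain = 0.9367 - 0.9353 = 0.0014 bits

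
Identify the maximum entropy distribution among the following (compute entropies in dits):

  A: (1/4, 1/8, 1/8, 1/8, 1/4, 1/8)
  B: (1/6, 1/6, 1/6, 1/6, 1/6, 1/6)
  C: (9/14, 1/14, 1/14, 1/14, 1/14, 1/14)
B

For a discrete distribution over n outcomes, entropy is maximized by the uniform distribution.

Computing entropies:
H(A) = 0.7526 dits
H(B) = 0.7782 dits
H(C) = 0.5327 dits

The uniform distribution (where all probabilities equal 1/6) achieves the maximum entropy of log_10(6) = 0.7782 dits.

Distribution B has the highest entropy.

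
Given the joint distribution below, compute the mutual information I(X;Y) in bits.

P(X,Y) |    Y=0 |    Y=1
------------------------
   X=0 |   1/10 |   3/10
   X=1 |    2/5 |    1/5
0.1245 bits

Mutual information: I(X;Y) = H(X) + H(Y) - H(X,Y)

Marginals:
P(X) = (2/5, 3/5), H(X) = 0.9710 bits
P(Y) = (1/2, 1/2), H(Y) = 1.0000 bits

Joint entropy: H(X,Y) = 1.8464 bits

I(X;Y) = 0.9710 + 1.0000 - 1.8464 = 0.1245 bits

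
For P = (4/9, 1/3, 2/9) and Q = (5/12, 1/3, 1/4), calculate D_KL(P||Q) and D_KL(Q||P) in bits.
D_KL(P||Q) = 0.0036, D_KL(Q||P) = 0.0037

KL divergence is not symmetric: D_KL(P||Q) ≠ D_KL(Q||P) in general.

D_KL(P||Q) = 0.0036 bits
D_KL(Q||P) = 0.0037 bits

No, they are not equal!

This asymmetry is why KL divergence is not a true distance metric.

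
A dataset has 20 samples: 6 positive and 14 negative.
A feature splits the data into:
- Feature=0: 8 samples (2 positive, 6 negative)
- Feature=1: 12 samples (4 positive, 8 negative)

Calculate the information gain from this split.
0.0058 bits

Information Gain = H(Y) - H(Y|Feature)

Before split:
P(positive) = 6/20 = 0.3000
H(Y) = 0.8813 bits

After split:
Feature=0: H = 0.8113 bits (weight = 8/20)
Feature=1: H = 0.9183 bits (weight = 12/20)
H(Y|Feature) = (8/20)×0.8113 + (12/20)×0.9183 = 0.8755 bits

Information Gain = 0.8813 - 0.8755 = 0.0058 bits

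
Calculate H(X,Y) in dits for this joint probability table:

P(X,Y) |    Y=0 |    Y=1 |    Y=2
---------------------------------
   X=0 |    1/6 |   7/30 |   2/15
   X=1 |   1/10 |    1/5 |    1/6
0.7633 dits

Joint entropy is H(X,Y) = -Σ_{x,y} p(x,y) log p(x,y).

Summing over all non-zero entries:
H(X,Y) = -[1/6·log_10(1/6) + 7/30·log_10(7/30) + 2/15·log_10(2/15) + 1/10·log_10(1/10) + 1/5·log_10(1/5) + 1/6·log_10(1/6)]
H(X,Y) = 0.7633 dits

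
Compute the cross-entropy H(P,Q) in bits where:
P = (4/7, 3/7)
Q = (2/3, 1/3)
1.0135 bits

Cross-entropy: H(P,Q) = -Σ p(x) log q(x)

Alternatively: H(P,Q) = H(P) + D_KL(P||Q)
H(P) = 0.9852 bits
D_KL(P||Q) = 0.0283 bits

H(P,Q) = 0.9852 + 0.0283 = 1.0135 bits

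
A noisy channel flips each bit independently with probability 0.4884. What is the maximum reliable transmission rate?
0.0004 bits

For a binary symmetric channel (BSC) with error probability p:
Capacity C = 1 - H(p) bits per symbol

where H(p) = -p log₂(p) - (1-p) log₂(1-p) is the binary entropy function.

H(0.4884) = 0.9996 bits
C = 1 - 0.9996 = 0.0004 bits per symbol

This means we can reliably transmit up to 0.0004 bits of information per channel use.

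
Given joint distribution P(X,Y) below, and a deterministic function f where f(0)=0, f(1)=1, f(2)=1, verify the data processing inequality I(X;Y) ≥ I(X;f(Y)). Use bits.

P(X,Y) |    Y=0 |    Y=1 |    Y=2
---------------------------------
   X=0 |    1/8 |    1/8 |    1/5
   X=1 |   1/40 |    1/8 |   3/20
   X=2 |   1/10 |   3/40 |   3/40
I(X;Y) = 0.0654, I(X;f(Y)) = 0.0608, inequality holds: 0.0654 ≥ 0.0608

Data Processing Inequality: For any Markov chain X → Y → Z, we have I(X;Y) ≥ I(X;Z).

Here Z = f(Y) is a deterministic function of Y, forming X → Y → Z.

Original I(X;Y) = 0.0654 bits

After applying f:
P(X,Z) where Z=f(Y):
- P(X,Z=0) = P(X,Y=0)
- P(X,Z=1) = P(X,Y=1) + P(X,Y=2)

I(X;Z) = I(X;f(Y)) = 0.0608 bits

Verification: 0.0654 ≥ 0.0608 ✓

Information cannot be created by processing; the function f can only lose information about X.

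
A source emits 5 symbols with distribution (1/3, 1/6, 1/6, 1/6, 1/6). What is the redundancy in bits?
0.0703 bits

Redundancy measures how far a source is from maximum entropy:
R = H_max - H(X)

Maximum entropy for 5 symbols: H_max = log_2(5) = 2.3219 bits
Actual entropy: H(X) = 2.2516 bits
Redundancy: R = 2.3219 - 2.2516 = 0.0703 bits

This redundancy represents potential for compression: the source could be compressed by 0.0703 bits per symbol.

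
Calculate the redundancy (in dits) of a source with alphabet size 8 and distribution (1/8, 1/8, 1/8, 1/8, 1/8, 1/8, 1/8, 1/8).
0.0000 dits

Redundancy measures how far a source is from maximum entropy:
R = H_max - H(X)

Maximum entropy for 8 symbols: H_max = log_10(8) = 0.9031 dits
Actual entropy: H(X) = 0.9031 dits
Redundancy: R = 0.9031 - 0.9031 = 0.0000 dits

This redundancy represents potential for compression: the source could be compressed by 0.0000 dits per symbol.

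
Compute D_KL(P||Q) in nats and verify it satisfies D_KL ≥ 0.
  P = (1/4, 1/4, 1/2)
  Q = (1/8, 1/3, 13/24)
0.0613 nats

KL divergence satisfies the Gibbs inequality: D_KL(P||Q) ≥ 0 for all distributions P, Q.

D_KL(P||Q) = Σ p(x) log(p(x)/q(x))
Term by term:
  x=0: 1/4 × log_e[(1/4)/(1/8)] = 0.1733
  x=1: 1/4 × log_e[(1/4)/(1/3)] = -0.0719
  x=2: 1/2 × log_e[(1/2)/(13/24)] = -0.0400
D_KL(P||Q) = 0.0613 nats

D_KL(P||Q) = 0.0613 ≥ 0 ✓

This non-negativity is a fundamental property: relative entropy cannot be negative because it measures how different Q is from P.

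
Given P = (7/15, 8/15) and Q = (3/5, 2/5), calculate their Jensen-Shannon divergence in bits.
0.0129 bits

Jensen-Shannon divergence is:
JSD(P||Q) = 0.5 × D_KL(P||M) + 0.5 × D_KL(Q||M)
where M = 0.5 × (P + Q) is the mixture distribution.

M = 0.5 × (7/15, 8/15) + 0.5 × (3/5, 2/5) = (8/15, 7/15)

D_KL(P||M) = 0.0128 bits
D_KL(Q||M) = 0.0130 bits

JSD(P||Q) = 0.5 × 0.0128 + 0.5 × 0.0130 = 0.0129 bits

Unlike KL divergence, JSD is symmetric and bounded: 0 ≤ JSD ≤ log(2).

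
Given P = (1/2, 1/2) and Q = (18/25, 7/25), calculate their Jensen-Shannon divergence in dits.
0.0112 dits

Jensen-Shannon divergence is:
JSD(P||Q) = 0.5 × D_KL(P||M) + 0.5 × D_KL(Q||M)
where M = 0.5 × (P + Q) is the mixture distribution.

M = 0.5 × (1/2, 1/2) + 0.5 × (18/25, 7/25) = (0.61, 0.39)

D_KL(P||M) = 0.0108 dits
D_KL(Q||M) = 0.0115 dits

JSD(P||Q) = 0.5 × 0.0108 + 0.5 × 0.0115 = 0.0112 dits

Unlike KL divergence, JSD is symmetric and bounded: 0 ≤ JSD ≤ log(2).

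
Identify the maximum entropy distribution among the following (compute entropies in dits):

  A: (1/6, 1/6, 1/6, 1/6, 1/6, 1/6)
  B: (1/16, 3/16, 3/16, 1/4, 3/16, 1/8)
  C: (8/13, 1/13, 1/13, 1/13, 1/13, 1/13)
A

For a discrete distribution over n outcomes, entropy is maximized by the uniform distribution.

Computing entropies:
H(A) = 0.7782 dits
H(B) = 0.7476 dits
H(C) = 0.5582 dits

The uniform distribution (where all probabilities equal 1/6) achieves the maximum entropy of log_10(6) = 0.7782 dits.

Distribution A has the highest entropy.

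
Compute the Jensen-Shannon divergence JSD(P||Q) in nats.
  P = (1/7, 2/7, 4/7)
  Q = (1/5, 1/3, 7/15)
0.0060 nats

Jensen-Shannon divergence is:
JSD(P||Q) = 0.5 × D_KL(P||M) + 0.5 × D_KL(Q||M)
where M = 0.5 × (P + Q) is the mixture distribution.

M = 0.5 × (1/7, 2/7, 4/7) + 0.5 × (1/5, 1/3, 7/15) = (6/35, 0.309524, 0.519048)

D_KL(P||M) = 0.0060 nats
D_KL(Q||M) = 0.0059 nats

JSD(P||Q) = 0.5 × 0.0060 + 0.5 × 0.0059 = 0.0060 nats

Unlike KL divergence, JSD is symmetric and bounded: 0 ≤ JSD ≤ log(2).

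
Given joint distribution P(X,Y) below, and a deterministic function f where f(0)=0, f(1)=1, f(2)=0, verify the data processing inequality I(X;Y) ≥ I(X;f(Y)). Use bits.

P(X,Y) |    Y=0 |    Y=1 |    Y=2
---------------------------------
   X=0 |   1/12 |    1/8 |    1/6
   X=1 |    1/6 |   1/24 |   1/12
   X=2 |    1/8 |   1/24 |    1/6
I(X;Y) = 0.0837, I(X;f(Y)) = 0.0402, inequality holds: 0.0837 ≥ 0.0402

Data Processing Inequality: For any Markov chain X → Y → Z, we have I(X;Y) ≥ I(X;Z).

Here Z = f(Y) is a deterministic function of Y, forming X → Y → Z.

Original I(X;Y) = 0.0837 bits

After applying f:
P(X,Z) where Z=f(Y):
- P(X,Z=0) = P(X,Y=0) + P(X,Y=2)
- P(X,Z=1) = P(X,Y=1)

I(X;Z) = I(X;f(Y)) = 0.0402 bits

Verification: 0.0837 ≥ 0.0402 ✓

Information cannot be created by processing; the function f can only lose information about X.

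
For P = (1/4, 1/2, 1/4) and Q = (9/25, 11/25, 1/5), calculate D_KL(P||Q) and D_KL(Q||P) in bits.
D_KL(P||Q) = 0.0412, D_KL(Q||P) = 0.0439

KL divergence is not symmetric: D_KL(P||Q) ≠ D_KL(Q||P) in general.

D_KL(P||Q) = 0.0412 bits
D_KL(Q||P) = 0.0439 bits

No, they are not equal!

This asymmetry is why KL divergence is not a true distance metric.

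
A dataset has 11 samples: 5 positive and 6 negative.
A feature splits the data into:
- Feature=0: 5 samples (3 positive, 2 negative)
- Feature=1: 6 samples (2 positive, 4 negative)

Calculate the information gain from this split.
0.0518 bits

Information Gain = H(Y) - H(Y|Feature)

Before split:
P(positive) = 5/11 = 0.4545
H(Y) = 0.9940 bits

After split:
Feature=0: H = 0.9710 bits (weight = 5/11)
Feature=1: H = 0.9183 bits (weight = 6/11)
H(Y|Feature) = (5/11)×0.9710 + (6/11)×0.9183 = 0.9422 bits

Information Gain = 0.9940 - 0.9422 = 0.0518 bits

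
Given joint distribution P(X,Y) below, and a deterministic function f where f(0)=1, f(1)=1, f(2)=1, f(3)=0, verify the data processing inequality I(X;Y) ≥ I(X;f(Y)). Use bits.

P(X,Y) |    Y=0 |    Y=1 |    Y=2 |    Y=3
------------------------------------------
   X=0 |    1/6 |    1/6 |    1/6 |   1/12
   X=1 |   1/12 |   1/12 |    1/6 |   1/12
I(X;Y) = 0.0207, I(X;f(Y)) = 0.0041, inequality holds: 0.0207 ≥ 0.0041

Data Processing Inequality: For any Markov chain X → Y → Z, we have I(X;Y) ≥ I(X;Z).

Here Z = f(Y) is a deterministic function of Y, forming X → Y → Z.

Original I(X;Y) = 0.0207 bits

After applying f:
P(X,Z) where Z=f(Y):
- P(X,Z=0) = P(X,Y=3)
- P(X,Z=1) = P(X,Y=0) + P(X,Y=1) + P(X,Y=2)

I(X;Z) = I(X;f(Y)) = 0.0041 bits

Verification: 0.0207 ≥ 0.0041 ✓

Information cannot be created by processing; the function f can only lose information about X.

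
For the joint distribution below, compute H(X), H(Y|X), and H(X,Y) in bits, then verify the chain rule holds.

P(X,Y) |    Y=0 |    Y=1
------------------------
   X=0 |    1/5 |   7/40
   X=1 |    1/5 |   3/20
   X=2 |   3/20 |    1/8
H(X,Y) = 2.5649, H(X) = 1.5729, H(Y|X) = 0.9920 (all in bits)

Chain rule: H(X,Y) = H(X) + H(Y|X)

Left side — joint entropy directly:
H(X,Y) = -Σ p(x,y) log p(x,y) = 2.5649 bits

Right side — compute H(Y|X) from the conditional distributions:
P(X) = (3/8, 7/20, 11/40), so H(X) = 1.5729 bits
H(Y|X) = Σ_x P(X=x) · H(Y|X=x):
  P(Y|X=0) = (8/15, 7/15), H(Y|X=0) = 0.9968, weight P(X=0) = 3/8
  P(Y|X=1) = (4/7, 3/7), H(Y|X=1) = 0.9852, weight P(X=1) = 7/20
  P(Y|X=2) = (6/11, 5/11), H(Y|X=2) = 0.9940, weight P(X=2) = 11/40
H(Y|X) = 0.9920 bits

H(X) + H(Y|X) = 1.5729 + 0.9920 = 2.5649 bits

Both sides equal 2.5649 bits. ✓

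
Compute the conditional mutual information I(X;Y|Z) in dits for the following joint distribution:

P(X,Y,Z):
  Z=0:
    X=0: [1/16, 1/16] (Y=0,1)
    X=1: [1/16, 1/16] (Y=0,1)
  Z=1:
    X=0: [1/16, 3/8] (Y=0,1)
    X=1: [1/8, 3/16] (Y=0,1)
0.0139 dits

Conditional mutual information: I(X;Y|Z) = H(X|Z) + H(Y|Z) - H(X,Y|Z)

H(Z) = 0.2442
H(X,Z) = 0.5407 → H(X|Z) = 0.2965
H(Y,Z) = 0.5026 → H(Y|Z) = 0.2584
H(X,Y,Z) = 0.7852 → H(X,Y|Z) = 0.5410

I(X;Y|Z) = 0.2965 + 0.2584 - 0.5410 = 0.0139 dits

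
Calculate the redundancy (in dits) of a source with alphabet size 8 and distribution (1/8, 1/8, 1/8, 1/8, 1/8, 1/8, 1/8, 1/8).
0.0000 dits

Redundancy measures how far a source is from maximum entropy:
R = H_max - H(X)

Maximum entropy for 8 symbols: H_max = log_10(8) = 0.9031 dits
Actual entropy: H(X) = 0.9031 dits
Redundancy: R = 0.9031 - 0.9031 = 0.0000 dits

This redundancy represents potential for compression: the source could be compressed by 0.0000 dits per symbol.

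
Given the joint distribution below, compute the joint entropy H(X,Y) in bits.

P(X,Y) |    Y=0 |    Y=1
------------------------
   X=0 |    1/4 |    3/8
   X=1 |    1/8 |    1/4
1.9056 bits

Joint entropy is H(X,Y) = -Σ_{x,y} p(x,y) log p(x,y).

Summing over all non-zero entries:
H(X,Y) = -[1/4·log_2(1/4) + 3/8·log_2(3/8) + 1/8·log_2(1/8) + 1/4·log_2(1/4)]
H(X,Y) = 1.9056 bits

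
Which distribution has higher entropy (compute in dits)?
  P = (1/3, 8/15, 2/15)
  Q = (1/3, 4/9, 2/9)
Q

Computing entropies in dits:
H(P) = 0.4213
H(Q) = 0.4607

Distribution Q has higher entropy.

Intuition: The distribution closer to uniform (more spread out) has higher entropy.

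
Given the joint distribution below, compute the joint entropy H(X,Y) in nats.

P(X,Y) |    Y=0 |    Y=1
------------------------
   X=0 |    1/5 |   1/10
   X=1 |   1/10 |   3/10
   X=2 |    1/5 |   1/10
1.6957 nats

Joint entropy is H(X,Y) = -Σ_{x,y} p(x,y) log p(x,y).

Summing over all non-zero entries:
H(X,Y) = -[1/5·log_e(1/5) + 1/10·log_e(1/10) + 1/10·log_e(1/10) + 3/10·log_e(3/10) + 1/5·log_e(1/5) + 1/10·log_e(1/10)]
H(X,Y) = 1.6957 nats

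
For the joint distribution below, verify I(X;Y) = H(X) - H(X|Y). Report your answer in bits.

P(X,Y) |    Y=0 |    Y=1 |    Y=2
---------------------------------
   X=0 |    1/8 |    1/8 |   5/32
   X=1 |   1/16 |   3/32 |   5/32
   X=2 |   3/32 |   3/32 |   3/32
I(X;Y) = 0.0166 bits

Mutual information has multiple equivalent forms:
- I(X;Y) = H(X) - H(X|Y)
- I(X;Y) = H(Y) - H(Y|X)
- I(X;Y) = H(X) + H(Y) - H(X,Y)

Computing all quantities:
H(X) = 1.5671, H(Y) = 1.5671, H(X,Y) = 3.1175
H(X|Y) = 1.5505, H(Y|X) = 1.5505

Verification:
H(X) - H(X|Y) = 1.5671 - 1.5505 = 0.0166
H(Y) - H(Y|X) = 1.5671 - 1.5505 = 0.0166
H(X) + H(Y) - H(X,Y) = 1.5671 + 1.5671 - 3.1175 = 0.0166

All forms give I(X;Y) = 0.0166 bits. ✓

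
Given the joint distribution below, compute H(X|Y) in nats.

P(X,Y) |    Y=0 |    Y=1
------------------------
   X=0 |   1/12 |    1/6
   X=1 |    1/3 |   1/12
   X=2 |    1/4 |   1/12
0.9961 nats

Using the chain rule: H(X|Y) = H(X,Y) - H(Y)

First, compute H(X,Y) = 1.6326 nats

Marginal P(Y) = (2/3, 1/3)
H(Y) = 0.6365 nats

H(X|Y) = H(X,Y) - H(Y) = 1.6326 - 0.6365 = 0.9961 nats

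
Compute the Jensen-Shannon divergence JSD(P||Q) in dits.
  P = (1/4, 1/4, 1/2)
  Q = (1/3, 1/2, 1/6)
0.0295 dits

Jensen-Shannon divergence is:
JSD(P||Q) = 0.5 × D_KL(P||M) + 0.5 × D_KL(Q||M)
where M = 0.5 × (P + Q) is the mixture distribution.

M = 0.5 × (1/4, 1/4, 1/2) + 0.5 × (1/3, 1/2, 1/6) = (7/24, 3/8, 1/3)

D_KL(P||M) = 0.0273 dits
D_KL(Q||M) = 0.0316 dits

JSD(P||Q) = 0.5 × 0.0273 + 0.5 × 0.0316 = 0.0295 dits

Unlike KL divergence, JSD is symmetric and bounded: 0 ≤ JSD ≤ log(2).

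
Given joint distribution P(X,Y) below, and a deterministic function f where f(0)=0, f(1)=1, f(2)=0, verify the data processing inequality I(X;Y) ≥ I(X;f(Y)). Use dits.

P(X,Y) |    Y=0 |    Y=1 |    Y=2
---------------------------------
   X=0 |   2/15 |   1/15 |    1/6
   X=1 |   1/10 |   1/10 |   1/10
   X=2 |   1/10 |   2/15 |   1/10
I(X;Y) = 0.0099, I(X;f(Y)) = 0.0094, inequality holds: 0.0099 ≥ 0.0094

Data Processing Inequality: For any Markov chain X → Y → Z, we have I(X;Y) ≥ I(X;Z).

Here Z = f(Y) is a deterministic function of Y, forming X → Y → Z.

Original I(X;Y) = 0.0099 dits

After applying f:
P(X,Z) where Z=f(Y):
- P(X,Z=0) = P(X,Y=0) + P(X,Y=2)
- P(X,Z=1) = P(X,Y=1)

I(X;Z) = I(X;f(Y)) = 0.0094 dits

Verification: 0.0099 ≥ 0.0094 ✓

Information cannot be created by processing; the function f can only lose information about X.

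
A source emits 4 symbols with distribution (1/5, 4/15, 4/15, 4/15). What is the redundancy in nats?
0.0070 nats

Redundancy measures how far a source is from maximum entropy:
R = H_max - H(X)

Maximum entropy for 4 symbols: H_max = log_e(4) = 1.3863 nats
Actual entropy: H(X) = 1.3793 nats
Redundancy: R = 1.3863 - 1.3793 = 0.0070 nats

This redundancy represents potential for compression: the source could be compressed by 0.0070 nats per symbol.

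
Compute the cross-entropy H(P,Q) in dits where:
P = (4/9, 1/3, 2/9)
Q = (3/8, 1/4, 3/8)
0.4847 dits

Cross-entropy: H(P,Q) = -Σ p(x) log q(x)

Alternatively: H(P,Q) = H(P) + D_KL(P||Q)
H(P) = 0.4607 dits
D_KL(P||Q) = 0.0239 dits

H(P,Q) = 0.4607 + 0.0239 = 0.4847 dits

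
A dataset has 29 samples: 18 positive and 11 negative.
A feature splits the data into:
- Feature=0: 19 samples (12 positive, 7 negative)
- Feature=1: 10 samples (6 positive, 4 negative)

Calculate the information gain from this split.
0.0007 bits

Information Gain = H(Y) - H(Y|Feature)

Before split:
P(positive) = 18/29 = 0.6207
H(Y) = 0.9576 bits

After split:
Feature=0: H = 0.9495 bits (weight = 19/29)
Feature=1: H = 0.9710 bits (weight = 10/29)
H(Y|Feature) = (19/29)×0.9495 + (10/29)×0.9710 = 0.9569 bits

Information Gain = 0.9576 - 0.9569 = 0.0007 bits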